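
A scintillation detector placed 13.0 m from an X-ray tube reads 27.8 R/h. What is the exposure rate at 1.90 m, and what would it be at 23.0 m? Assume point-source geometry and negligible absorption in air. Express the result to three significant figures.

1300 R/h; 8.88 R/h

Applying the 1/r² law,
At 1.90 m: 27.8 × (13.0/1.90)² = 27.8 × 46.81 = 1301 R/h
At 23.0 m: (1.90/23.0)² = 0.006824, so 1301 × 0.006824 = 8.878 R/h.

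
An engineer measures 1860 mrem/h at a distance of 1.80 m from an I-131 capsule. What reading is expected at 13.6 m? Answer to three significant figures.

Applying the 1/r² law, the rate at 13.6 m is
(1.80/13.6)² = 0.01752, so 1860 × 0.01752 = 32.59 mrem/h.

32.6 mrem/h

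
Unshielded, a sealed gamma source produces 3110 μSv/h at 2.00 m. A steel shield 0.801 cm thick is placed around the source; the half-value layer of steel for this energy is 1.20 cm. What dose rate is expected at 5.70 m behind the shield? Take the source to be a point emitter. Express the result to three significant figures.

241 μSv/h

Distance alone: 3110 × (2.00/5.70)² = 3110 × 0.1231 = 382.8 μSv/h.
Shield: 0.801/1.20 = 0.6675 half-value layers → attenuation 2^(−0.6675) = 0.6296.
Combined: 382.8 × 0.6296 = 241.0 μSv/h.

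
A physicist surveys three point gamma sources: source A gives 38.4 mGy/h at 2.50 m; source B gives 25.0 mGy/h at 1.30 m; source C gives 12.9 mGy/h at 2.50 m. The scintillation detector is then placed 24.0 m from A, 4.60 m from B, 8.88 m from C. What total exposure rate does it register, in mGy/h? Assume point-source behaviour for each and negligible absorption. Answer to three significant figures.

3.44 mGy/h

Each source contributes Iᵢ·(dᵢ/rᵢ)²; contributions add.
A: 38.4 × (2.50/24.0)² = 0.4167 mGy/h
B: 25.0 × (1.30/4.60)² = 1.997 mGy/h
C: 12.9 × (2.50/8.88)² = 1.022 mGy/h
Total = 0.4167 + 1.997 + 1.022 = 3.436 mGy/h.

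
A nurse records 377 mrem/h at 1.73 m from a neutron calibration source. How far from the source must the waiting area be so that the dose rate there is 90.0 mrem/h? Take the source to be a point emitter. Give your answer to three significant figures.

3.54 m

Applying the 1/r² law, d₂ = d₁·√(I₁/I₂).
I₁/I₂ = 377/90.0 = 4.189, so d₂ = 1.73 × √4.189 = 3.541 m.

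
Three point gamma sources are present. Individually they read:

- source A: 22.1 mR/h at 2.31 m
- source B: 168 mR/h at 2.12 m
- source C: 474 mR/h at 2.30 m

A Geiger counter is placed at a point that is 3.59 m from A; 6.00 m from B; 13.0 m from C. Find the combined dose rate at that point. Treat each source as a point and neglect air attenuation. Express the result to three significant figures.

Each source contributes Iᵢ·(dᵢ/rᵢ)²; contributions add.
A: 22.1 × (2.31/3.59)² = 9.150 mR/h
B: 168 × (2.12/6.00)² = 20.97 mR/h
C: 474 × (2.30/13.0)² = 14.84 mR/h
Total = 9.150 + 20.97 + 14.84 = 44.96 mR/h.

45.0 mR/h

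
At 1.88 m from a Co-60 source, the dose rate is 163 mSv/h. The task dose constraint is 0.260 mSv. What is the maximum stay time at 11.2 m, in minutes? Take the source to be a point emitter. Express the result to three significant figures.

3.40 min

Intensity scales as (d₁/d₂)², so rate at 11.2 m:
163 × (1.88/11.2)² = 163 × 0.02818 = 4.593 mSv/h.
Stay time = 0.260 mSv ÷ 4.593 mSv/h = 0.05661 h = 3.397 min.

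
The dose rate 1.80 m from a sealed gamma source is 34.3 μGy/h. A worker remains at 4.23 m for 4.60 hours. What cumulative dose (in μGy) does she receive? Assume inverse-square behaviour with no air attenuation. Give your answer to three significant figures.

28.6 μGy

By the inverse-square law, rate at 4.23 m:
(1.80/4.23)² = 0.1811, so 34.3 × 0.1811 = 6.212 μGy/h.
Dose = rate × time = 6.212 μGy/h × 4.600 h = 28.58 μGy.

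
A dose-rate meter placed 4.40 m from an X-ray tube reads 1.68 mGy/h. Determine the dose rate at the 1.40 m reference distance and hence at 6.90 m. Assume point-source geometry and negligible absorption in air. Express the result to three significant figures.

16.6 mGy/h; 0.683 mGy/h

By the inverse-square law,
At 1.40 m: 1.68 × (4.40/1.40)² = 1.68 × 9.878 = 16.60 mGy/h
At 6.90 m: (1.40/6.90)² = 0.04117, so 16.60 × 0.04117 = 0.6834 mGy/h.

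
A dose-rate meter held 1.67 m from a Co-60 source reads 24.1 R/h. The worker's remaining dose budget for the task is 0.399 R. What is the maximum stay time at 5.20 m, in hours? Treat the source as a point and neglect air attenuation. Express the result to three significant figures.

Applying the 1/r² law, rate at 5.20 m:
(1.67/5.20)² = 0.1031, so 24.1 × 0.1031 = 2.485 R/h.
Stay time = 0.399 R ÷ 2.485 R/h = 0.1606 h.

0.161 h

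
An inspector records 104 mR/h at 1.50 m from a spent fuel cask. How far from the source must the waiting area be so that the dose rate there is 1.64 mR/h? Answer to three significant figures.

Since intensity falls as 1/r², d₂ = d₁·√(I₁/I₂).
I₁/I₂ = 104/1.64 = 63.41, so d₂ = 1.50 × √63.41 = 11.94 m.

11.9 m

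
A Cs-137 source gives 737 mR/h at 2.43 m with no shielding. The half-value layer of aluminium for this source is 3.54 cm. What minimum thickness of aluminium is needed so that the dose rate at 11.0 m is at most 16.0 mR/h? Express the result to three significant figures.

At 11.0 m, distance alone gives (2.43/11.0)² = 0.04880, so 737 × 0.04880 = 35.97 mR/h.
Further attenuation needed: 35.97/16.0 = 2.248.
n = log₂(2.248) = 1.169 half-value layers.
Thickness = 1.169 × 3.54 cm = 4.138 cm.

4.14 cm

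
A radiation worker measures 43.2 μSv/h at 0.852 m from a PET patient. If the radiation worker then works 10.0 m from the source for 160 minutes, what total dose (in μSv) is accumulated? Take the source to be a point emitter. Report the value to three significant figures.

Using I₁d₁² = I₂d₂², rate at 10.0 m:
(0.852/10.0)² = 0.007259, so 43.2 × 0.007259 = 0.3136 μSv/h.
Dose = rate × time = 0.3136 μSv/h × 2.667 h = 0.8364 μSv.

0.836 μSv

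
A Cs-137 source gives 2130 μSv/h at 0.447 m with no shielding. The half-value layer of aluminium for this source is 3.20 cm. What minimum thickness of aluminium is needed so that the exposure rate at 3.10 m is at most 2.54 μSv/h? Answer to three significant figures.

13.2 cm

At 3.10 m, distance alone gives (0.447/3.10)² = 0.02079, so 2130 × 0.02079 = 44.28 μSv/h.
Further attenuation needed: 44.28/2.54 = 17.43.
n = log₂(17.43) = 4.124 half-value layers.
Thickness = 4.124 × 3.20 cm = 13.20 cm.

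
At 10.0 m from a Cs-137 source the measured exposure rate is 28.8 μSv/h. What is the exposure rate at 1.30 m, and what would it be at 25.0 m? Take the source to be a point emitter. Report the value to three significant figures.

1700 μSv/h; 4.61 μSv/h

Applying the 1/r² law,
At 1.30 m: 28.8 × (10.0/1.30)² = 28.8 × 59.17 = 1704 μSv/h
At 25.0 m: (1.30/25.0)² = 0.002704, so 1704 × 0.002704 = 4.608 μSv/h.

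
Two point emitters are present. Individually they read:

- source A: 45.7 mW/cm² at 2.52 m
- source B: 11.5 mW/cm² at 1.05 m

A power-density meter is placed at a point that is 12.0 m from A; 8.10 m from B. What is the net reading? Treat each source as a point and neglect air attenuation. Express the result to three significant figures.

2.21 mW/cm²

By superposition, sum each source's inverse-square contribution:
A: 45.7 × (2.52/12.0)² = 2.015 mW/cm²
B: 11.5 × (1.05/8.10)² = 0.1932 mW/cm²
Total = 2.015 + 0.1932 = 2.208 mW/cm².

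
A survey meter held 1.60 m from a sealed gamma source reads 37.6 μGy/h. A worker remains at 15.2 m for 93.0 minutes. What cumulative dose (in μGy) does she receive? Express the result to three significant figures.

Using I₁d₁² = I₂d₂², rate at 15.2 m:
(1.60/15.2)² = 0.01108, so 37.6 × 0.01108 = 0.4166 μGy/h.
Dose = rate × time = 0.4166 μGy/h × 1.550 h = 0.6457 μGy.

0.646 μGy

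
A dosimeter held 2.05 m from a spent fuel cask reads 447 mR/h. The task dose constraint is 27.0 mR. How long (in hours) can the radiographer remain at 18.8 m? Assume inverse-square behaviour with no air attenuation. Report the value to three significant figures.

By the inverse-square law, rate at 18.8 m:
(2.05/18.8)² = 0.01189, so 447 × 0.01189 = 5.315 mR/h.
Stay time = 27.0 mR ÷ 5.315 mR/h = 5.080 h.

5.08 h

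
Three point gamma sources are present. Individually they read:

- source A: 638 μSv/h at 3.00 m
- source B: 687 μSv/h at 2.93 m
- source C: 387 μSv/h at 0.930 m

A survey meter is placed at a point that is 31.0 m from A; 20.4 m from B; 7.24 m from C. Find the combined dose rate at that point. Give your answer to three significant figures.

By superposition, sum each source's inverse-square contribution:
A: 638 × (3.00/31.0)² = 5.975 μSv/h
B: 687 × (2.93/20.4)² = 14.17 μSv/h
C: 387 × (0.930/7.24)² = 6.386 μSv/h
Total = 5.975 + 14.17 + 6.386 = 26.53 μSv/h.

26.5 μSv/h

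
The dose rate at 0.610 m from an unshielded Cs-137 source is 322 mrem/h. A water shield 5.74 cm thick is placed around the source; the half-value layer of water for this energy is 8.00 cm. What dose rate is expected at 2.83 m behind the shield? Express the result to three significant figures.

9.10 mrem/h

Distance alone: 322 × (0.610/2.83)² = 322 × 0.04646 = 14.96 mrem/h.
Shield: 5.74/8.00 = 0.7175 half-value layers → attenuation 2^(−0.7175) = 0.6082.
Combined: 14.96 × 0.6082 = 9.099 mrem/h.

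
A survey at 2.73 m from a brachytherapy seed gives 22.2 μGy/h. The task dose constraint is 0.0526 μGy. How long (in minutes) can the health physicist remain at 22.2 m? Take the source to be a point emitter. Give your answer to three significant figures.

9.40 min

Since intensity falls as 1/r², rate at 22.2 m:
22.2 × (2.73/22.2)² = 22.2 × 0.01512 = 0.3357 μGy/h.
Stay time = 0.0526 μGy ÷ 0.3357 μGy/h = 0.1567 h = 9.402 min.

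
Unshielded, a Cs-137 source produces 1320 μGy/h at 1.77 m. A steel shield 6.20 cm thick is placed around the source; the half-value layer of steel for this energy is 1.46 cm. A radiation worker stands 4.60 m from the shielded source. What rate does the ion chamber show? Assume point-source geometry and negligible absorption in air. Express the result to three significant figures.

Distance alone: (1.77/4.60)² = 0.1481, so 1320 × 0.1481 = 195.5 μGy/h.
Shield: 6.20/1.46 = 4.247 half-value layers → attenuation 2^(−4.247) = 0.05267.
Combined: 195.5 × 0.05267 = 10.30 μGy/h.

10.3 μGy/h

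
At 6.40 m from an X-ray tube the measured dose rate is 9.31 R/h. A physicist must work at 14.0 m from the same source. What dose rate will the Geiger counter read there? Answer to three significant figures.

Intensity scales as (d₁/d₂)², so scaling from 6.40 m to 14.0 m:
(6.40/14.0)² = 0.2090, so 9.31 × 0.2090 = 1.946 R/h.

1.95 R/h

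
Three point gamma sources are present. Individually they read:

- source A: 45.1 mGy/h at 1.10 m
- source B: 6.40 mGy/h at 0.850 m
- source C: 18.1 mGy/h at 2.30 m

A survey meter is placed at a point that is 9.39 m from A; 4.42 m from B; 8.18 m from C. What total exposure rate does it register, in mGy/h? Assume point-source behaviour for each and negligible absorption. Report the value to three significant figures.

Each source contributes Iᵢ·(dᵢ/rᵢ)²; contributions add.
A: 45.1 × (1.10/9.39)² = 0.6189 mGy/h
B: 6.40 × (0.850/4.42)² = 0.2367 mGy/h
C: 18.1 × (2.30/8.18)² = 1.431 mGy/h
Total = 0.6189 + 0.2367 + 1.431 = 2.287 mGy/h.

2.29 mGy/h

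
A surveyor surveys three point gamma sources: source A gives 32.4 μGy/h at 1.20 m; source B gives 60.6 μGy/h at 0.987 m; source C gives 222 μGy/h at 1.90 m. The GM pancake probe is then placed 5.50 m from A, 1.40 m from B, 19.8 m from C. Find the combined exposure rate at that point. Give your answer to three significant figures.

33.7 μGy/h

By superposition, sum each source's inverse-square contribution:
A: 32.4 × (1.20/5.50)² = 1.542 μGy/h
B: 60.6 × (0.987/1.40)² = 30.12 μGy/h
C: 222 × (1.90/19.8)² = 2.044 μGy/h
Total = 1.542 + 30.12 + 2.044 = 33.71 μGy/h.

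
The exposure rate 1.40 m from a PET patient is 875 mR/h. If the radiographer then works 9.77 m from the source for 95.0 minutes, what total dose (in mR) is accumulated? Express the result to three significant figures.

28.4 mR

By the inverse-square law, rate at 9.77 m:
(1.40/9.77)² = 0.02053, so 875 × 0.02053 = 17.96 mR/h.
Dose = rate × time = 17.96 mR/h × 1.583 h = 28.43 mR.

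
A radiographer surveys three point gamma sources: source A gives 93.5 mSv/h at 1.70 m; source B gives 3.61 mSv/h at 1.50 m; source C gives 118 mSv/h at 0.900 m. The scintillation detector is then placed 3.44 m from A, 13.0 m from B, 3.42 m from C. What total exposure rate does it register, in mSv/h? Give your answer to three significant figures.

By superposition, sum each source's inverse-square contribution:
A: 93.5 × (1.70/3.44)² = 22.83 mSv/h
B: 3.61 × (1.50/13.0)² = 0.04806 mSv/h
C: 118 × (0.900/3.42)² = 8.172 mSv/h
Total = 22.83 + 0.04806 + 8.172 = 31.05 mSv/h.

31.1 mSv/h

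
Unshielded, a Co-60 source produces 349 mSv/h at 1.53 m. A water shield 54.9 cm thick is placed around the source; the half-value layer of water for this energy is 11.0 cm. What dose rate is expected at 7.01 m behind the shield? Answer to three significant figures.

Distance alone: 349 × (1.53/7.01)² = 349 × 0.04764 = 16.63 mSv/h.
Shield: 54.9/11.0 = 4.991 half-value layers → attenuation 2^(−4.991) = 0.03145.
Combined: 16.63 × 0.03145 = 0.5230 mSv/h.

0.523 mSv/h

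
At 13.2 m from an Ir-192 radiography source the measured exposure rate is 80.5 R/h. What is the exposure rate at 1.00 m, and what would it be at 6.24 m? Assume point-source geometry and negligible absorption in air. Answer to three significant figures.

Applying the 1/r² law,
At 1.00 m: 80.5 × (13.2/1.00)² = 80.5 × 174.2 = 14020 R/h
At 6.24 m: 14020 × (1.00/6.24)² = 14020 × 0.02568 = 360.0 R/h.

14000 R/h; 360 R/h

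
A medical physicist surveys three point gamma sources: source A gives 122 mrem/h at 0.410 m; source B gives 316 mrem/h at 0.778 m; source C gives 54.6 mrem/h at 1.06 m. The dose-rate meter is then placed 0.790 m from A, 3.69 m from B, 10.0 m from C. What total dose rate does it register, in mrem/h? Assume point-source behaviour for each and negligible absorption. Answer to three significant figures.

By superposition, sum each source's inverse-square contribution:
A: 122 × (0.410/0.790)² = 32.86 mrem/h
B: 316 × (0.778/3.69)² = 14.05 mrem/h
C: 54.6 × (1.06/10.0)² = 0.6135 mrem/h
Total = 32.86 + 14.05 + 0.6135 = 47.52 mrem/h.

47.5 mrem/h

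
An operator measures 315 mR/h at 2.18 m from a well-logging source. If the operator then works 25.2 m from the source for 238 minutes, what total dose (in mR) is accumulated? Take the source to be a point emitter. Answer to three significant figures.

Since intensity falls as 1/r², rate at 25.2 m:
(2.18/25.2)² = 0.007484, so 315 × 0.007484 = 2.357 mR/h.
Dose = rate × time = 2.357 mR/h × 3.967 h = 9.350 mR.

9.35 mR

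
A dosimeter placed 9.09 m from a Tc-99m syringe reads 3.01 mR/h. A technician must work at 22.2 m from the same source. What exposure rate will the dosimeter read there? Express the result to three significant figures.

0.505 mR/h

By the inverse-square law, scaling from 9.09 m to 22.2 m:
3.01 × (9.09/22.2)² = 3.01 × 0.1677 = 0.5048 mR/h.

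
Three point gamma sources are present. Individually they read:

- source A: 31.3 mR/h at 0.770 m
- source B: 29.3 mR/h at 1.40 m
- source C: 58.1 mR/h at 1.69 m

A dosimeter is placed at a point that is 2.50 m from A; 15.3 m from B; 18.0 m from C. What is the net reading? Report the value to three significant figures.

Each source contributes Iᵢ·(dᵢ/rᵢ)²; contributions add.
A: 31.3 × (0.770/2.50)² = 2.969 mR/h
B: 29.3 × (1.40/15.3)² = 0.2453 mR/h
C: 58.1 × (1.69/18.0)² = 0.5122 mR/h
Total = 2.969 + 0.2453 + 0.5122 = 3.726 mR/h.

3.73 mR/h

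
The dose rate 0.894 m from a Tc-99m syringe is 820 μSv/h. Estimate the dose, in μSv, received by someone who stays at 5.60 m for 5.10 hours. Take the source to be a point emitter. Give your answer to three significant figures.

By the inverse-square law, rate at 5.60 m:
820 × (0.894/5.60)² = 820 × 0.02549 = 20.90 μSv/h.
Dose = rate × time = 20.90 μSv/h × 5.100 h = 106.6 μSv.

107 μSv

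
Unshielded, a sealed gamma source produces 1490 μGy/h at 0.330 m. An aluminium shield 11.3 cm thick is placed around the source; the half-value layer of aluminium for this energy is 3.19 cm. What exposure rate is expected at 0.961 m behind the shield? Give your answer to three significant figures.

15.1 μGy/h

Distance alone: (0.330/0.961)² = 0.1179, so 1490 × 0.1179 = 175.7 μGy/h.
Shield: 11.3/3.19 = 3.542 half-value layers → attenuation 2^(−3.542) = 0.08585.
Combined: 175.7 × 0.08585 = 15.08 μGy/h.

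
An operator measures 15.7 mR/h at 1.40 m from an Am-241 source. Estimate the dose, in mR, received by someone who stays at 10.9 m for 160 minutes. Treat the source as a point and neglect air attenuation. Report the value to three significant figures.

By the inverse-square law, rate at 10.9 m:
(1.40/10.9)² = 0.01650, so 15.7 × 0.01650 = 0.2591 mR/h.
Dose = rate × time = 0.2591 mR/h × 2.667 h = 0.6910 mR.

0.691 mR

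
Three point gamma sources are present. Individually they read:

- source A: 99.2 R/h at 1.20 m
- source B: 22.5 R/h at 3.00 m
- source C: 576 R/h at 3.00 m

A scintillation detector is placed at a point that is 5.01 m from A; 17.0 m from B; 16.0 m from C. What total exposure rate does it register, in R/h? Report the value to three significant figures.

26.6 R/h

By superposition, sum each source's inverse-square contribution:
A: 99.2 × (1.20/5.01)² = 5.691 R/h
B: 22.5 × (3.00/17.0)² = 0.7007 R/h
C: 576 × (3.00/16.0)² = 20.25 R/h
Total = 5.691 + 0.7007 + 20.25 = 26.64 R/h.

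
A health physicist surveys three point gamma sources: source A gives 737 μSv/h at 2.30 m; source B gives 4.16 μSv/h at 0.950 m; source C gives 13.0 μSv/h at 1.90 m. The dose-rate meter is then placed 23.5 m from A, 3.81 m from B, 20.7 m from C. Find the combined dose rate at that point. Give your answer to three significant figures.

Each source contributes Iᵢ·(dᵢ/rᵢ)²; contributions add.
A: 737 × (2.30/23.5)² = 7.060 μSv/h
B: 4.16 × (0.950/3.81)² = 0.2586 μSv/h
C: 13.0 × (1.90/20.7)² = 0.1095 μSv/h
Total = 7.060 + 0.2586 + 0.1095 = 7.428 μSv/h.

7.43 μSv/h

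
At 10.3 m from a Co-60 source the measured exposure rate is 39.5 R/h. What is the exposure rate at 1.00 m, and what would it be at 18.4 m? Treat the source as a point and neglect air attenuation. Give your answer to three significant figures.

Using I₁d₁² = I₂d₂²,
At 1.00 m: (10.3/1.00)² = 106.1, so 39.5 × 106.1 = 4191 R/h
At 18.4 m: (1.00/18.4)² = 0.002954, so 4191 × 0.002954 = 12.38 R/h.

4190 R/h; 12.4 R/h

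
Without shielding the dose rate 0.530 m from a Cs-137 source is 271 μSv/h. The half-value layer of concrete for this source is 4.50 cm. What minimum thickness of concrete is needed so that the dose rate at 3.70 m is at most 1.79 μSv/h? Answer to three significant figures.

7.36 cm

At 3.70 m, distance alone gives 271 × (0.530/3.70)² = 271 × 0.02052 = 5.561 μSv/h.
Further attenuation needed: 5.561/1.79 = 3.107.
n = log₂(3.107) = 1.636 half-value layers.
Thickness = 1.636 × 4.50 cm = 7.362 cm.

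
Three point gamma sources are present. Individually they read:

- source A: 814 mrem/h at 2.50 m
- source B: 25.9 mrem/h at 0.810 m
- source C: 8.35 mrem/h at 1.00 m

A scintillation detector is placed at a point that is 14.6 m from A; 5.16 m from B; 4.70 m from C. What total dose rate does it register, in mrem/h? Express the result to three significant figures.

24.9 mrem/h

Each source contributes Iᵢ·(dᵢ/rᵢ)²; contributions add.
A: 814 × (2.50/14.6)² = 23.87 mrem/h
B: 25.9 × (0.810/5.16)² = 0.6382 mrem/h
C: 8.35 × (1.00/4.70)² = 0.3780 mrem/h
Total = 23.87 + 0.6382 + 0.3780 = 24.89 mrem/h.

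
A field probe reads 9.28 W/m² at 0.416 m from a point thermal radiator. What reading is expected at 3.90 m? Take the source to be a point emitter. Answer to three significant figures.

Using I₁d₁² = I₂d₂², the rate at 3.90 m is
9.28 × (0.416/3.90)² = 9.28 × 0.01138 = 0.1056 W/m².

0.106 W/m²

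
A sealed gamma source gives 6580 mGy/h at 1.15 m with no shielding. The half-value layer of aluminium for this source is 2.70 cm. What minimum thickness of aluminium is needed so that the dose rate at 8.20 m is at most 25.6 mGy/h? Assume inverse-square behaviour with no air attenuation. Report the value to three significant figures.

At 8.20 m, distance alone gives 6580 × (1.15/8.20)² = 6580 × 0.01967 = 129.4 mGy/h.
Further attenuation needed: 129.4/25.6 = 5.055.
n = log₂(5.055) = 2.338 half-value layers.
Thickness = 2.338 × 2.70 cm = 6.313 cm.

6.31 cm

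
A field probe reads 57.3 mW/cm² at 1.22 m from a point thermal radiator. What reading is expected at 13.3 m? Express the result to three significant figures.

0.482 mW/cm²

Intensity scales as (d₁/d₂)², so the rate at 13.3 m is
(1.22/13.3)² = 0.008414, so 57.3 × 0.008414 = 0.4821 mW/cm².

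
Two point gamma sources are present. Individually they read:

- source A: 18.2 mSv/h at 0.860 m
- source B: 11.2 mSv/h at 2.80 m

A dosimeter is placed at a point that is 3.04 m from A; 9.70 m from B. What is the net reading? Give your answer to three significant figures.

By superposition, sum each source's inverse-square contribution:
A: 18.2 × (0.860/3.04)² = 1.457 mSv/h
B: 11.2 × (2.80/9.70)² = 0.9332 mSv/h
Total = 1.457 + 0.9332 = 2.390 mSv/h.

2.39 mSv/h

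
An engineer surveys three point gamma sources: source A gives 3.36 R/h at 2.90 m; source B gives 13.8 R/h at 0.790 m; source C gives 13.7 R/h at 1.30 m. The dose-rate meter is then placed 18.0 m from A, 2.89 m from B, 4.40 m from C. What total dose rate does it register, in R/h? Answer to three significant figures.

Each source contributes Iᵢ·(dᵢ/rᵢ)²; contributions add.
A: 3.36 × (2.90/18.0)² = 0.08721 R/h
B: 13.8 × (0.790/2.89)² = 1.031 R/h
C: 13.7 × (1.30/4.40)² = 1.196 R/h
Total = 0.08721 + 1.031 + 1.196 = 2.314 R/h.

2.31 R/h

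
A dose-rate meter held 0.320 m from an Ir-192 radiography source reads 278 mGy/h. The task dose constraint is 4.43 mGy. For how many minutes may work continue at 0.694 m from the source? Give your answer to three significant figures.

4.50 min

Since intensity falls as 1/r², rate at 0.694 m:
278 × (0.320/0.694)² = 278 × 0.2126 = 59.10 mGy/h.
Stay time = 4.43 mGy ÷ 59.10 mGy/h = 0.07496 h = 4.498 min.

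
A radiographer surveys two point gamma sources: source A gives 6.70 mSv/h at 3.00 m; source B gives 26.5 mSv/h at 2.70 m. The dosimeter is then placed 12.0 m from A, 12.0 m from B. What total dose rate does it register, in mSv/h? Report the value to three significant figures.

By superposition, sum each source's inverse-square contribution:
A: 6.70 × (3.00/12.0)² = 0.4188 mSv/h
B: 26.5 × (2.70/12.0)² = 1.342 mSv/h
Total = 0.4188 + 1.342 = 1.761 mSv/h.

1.76 mSv/h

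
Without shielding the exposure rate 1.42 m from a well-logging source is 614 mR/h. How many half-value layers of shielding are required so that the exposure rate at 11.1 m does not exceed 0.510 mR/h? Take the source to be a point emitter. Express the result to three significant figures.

4.30 half-value layers

At 11.1 m, distance alone gives 614 × (1.42/11.1)² = 614 × 0.01637 = 10.05 mR/h.
Further attenuation needed: 10.05/0.510 = 19.71.
n = log₂(19.71) = 4.301 half-value layers.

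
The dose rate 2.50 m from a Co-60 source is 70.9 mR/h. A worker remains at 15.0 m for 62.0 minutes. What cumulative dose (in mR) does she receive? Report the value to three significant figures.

Since intensity falls as 1/r², rate at 15.0 m:
(2.50/15.0)² = 0.02778, so 70.9 × 0.02778 = 1.970 mR/h.
Dose = rate × time = 1.970 mR/h × 1.033 h = 2.035 mR.

2.04 mR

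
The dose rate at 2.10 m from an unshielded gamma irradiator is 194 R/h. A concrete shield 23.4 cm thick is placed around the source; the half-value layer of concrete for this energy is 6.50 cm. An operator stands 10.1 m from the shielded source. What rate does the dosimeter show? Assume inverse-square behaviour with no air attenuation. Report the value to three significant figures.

Distance alone: 194 × (2.10/10.1)² = 194 × 0.04323 = 8.387 R/h.
Shield: 23.4/6.50 = 3.600 half-value layers → attenuation 2^(−3.600) = 0.08247.
Combined: 8.387 × 0.08247 = 0.6917 R/h.

0.692 R/h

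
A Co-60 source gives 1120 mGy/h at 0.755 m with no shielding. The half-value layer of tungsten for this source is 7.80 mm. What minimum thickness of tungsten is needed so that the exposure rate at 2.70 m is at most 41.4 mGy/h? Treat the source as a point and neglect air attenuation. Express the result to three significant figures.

8.43 mm

At 2.70 m, distance alone gives (0.755/2.70)² = 0.07819, so 1120 × 0.07819 = 87.57 mGy/h.
Further attenuation needed: 87.57/41.4 = 2.115.
n = log₂(2.115) = 1.081 half-value layers.
Thickness = 1.081 × 7.80 mm = 8.432 mm.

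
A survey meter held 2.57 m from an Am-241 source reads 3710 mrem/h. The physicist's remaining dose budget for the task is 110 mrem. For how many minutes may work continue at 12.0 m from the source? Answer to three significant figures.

Applying the 1/r² law, rate at 12.0 m:
(2.57/12.0)² = 0.04587, so 3710 × 0.04587 = 170.2 mrem/h.
Stay time = 110 mrem ÷ 170.2 mrem/h = 0.6463 h = 38.78 min.

38.8 min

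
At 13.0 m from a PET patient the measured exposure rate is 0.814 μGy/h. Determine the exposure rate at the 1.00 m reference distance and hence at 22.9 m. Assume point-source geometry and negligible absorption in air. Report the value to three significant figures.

138 μGy/h; 0.262 μGy/h

Using I₁d₁² = I₂d₂²,
At 1.00 m: (13.0/1.00)² = 169.0, so 0.814 × 169.0 = 137.6 μGy/h
At 22.9 m: (1.00/22.9)² = 0.001907, so 137.6 × 0.001907 = 0.2624 μGy/h.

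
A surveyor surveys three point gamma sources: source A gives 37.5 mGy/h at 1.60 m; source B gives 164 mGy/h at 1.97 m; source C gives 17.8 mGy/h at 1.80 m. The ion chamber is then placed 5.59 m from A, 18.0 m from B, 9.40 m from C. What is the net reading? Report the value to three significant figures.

5.69 mGy/h

By superposition, sum each source's inverse-square contribution:
A: 37.5 × (1.60/5.59)² = 3.072 mGy/h
B: 164 × (1.97/18.0)² = 1.964 mGy/h
C: 17.8 × (1.80/9.40)² = 0.6527 mGy/h
Total = 3.072 + 1.964 + 0.6527 = 5.689 mGy/h.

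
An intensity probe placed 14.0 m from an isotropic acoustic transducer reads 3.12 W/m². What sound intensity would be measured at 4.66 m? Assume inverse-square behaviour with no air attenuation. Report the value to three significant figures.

By the inverse-square law, scaling from 14.0 m to 4.66 m:
3.12 × (14.0/4.66)² = 3.12 × 9.026 = 28.16 W/m².

28.2 W/m²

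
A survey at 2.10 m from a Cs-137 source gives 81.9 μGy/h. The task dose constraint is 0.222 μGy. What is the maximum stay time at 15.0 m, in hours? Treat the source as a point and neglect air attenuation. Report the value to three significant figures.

Intensity scales as (d₁/d₂)², so rate at 15.0 m:
(2.10/15.0)² = 0.01960, so 81.9 × 0.01960 = 1.605 μGy/h.
Stay time = 0.222 μGy ÷ 1.605 μGy/h = 0.1383 h.

0.138 h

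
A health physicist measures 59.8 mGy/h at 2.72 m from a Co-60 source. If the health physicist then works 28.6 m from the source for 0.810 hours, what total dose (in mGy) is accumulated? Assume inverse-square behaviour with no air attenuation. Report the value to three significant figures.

Intensity scales as (d₁/d₂)², so rate at 28.6 m:
59.8 × (2.72/28.6)² = 59.8 × 0.009045 = 0.5409 mGy/h.
Dose = rate × time = 0.5409 mGy/h × 0.8100 h = 0.4381 mGy.

0.438 mGy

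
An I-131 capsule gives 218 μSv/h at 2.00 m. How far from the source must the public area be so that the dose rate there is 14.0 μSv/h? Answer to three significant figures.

Since intensity falls as 1/r², d₂ = d₁·√(I₁/I₂).
I₁/I₂ = 218/14.0 = 15.57, so d₂ = 2.00 × √15.57 = 7.892 m.

7.89 m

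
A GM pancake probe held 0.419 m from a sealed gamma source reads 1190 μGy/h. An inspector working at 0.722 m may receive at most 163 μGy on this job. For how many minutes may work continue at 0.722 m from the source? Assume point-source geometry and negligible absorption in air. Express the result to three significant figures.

24.4 min

Applying the 1/r² law, rate at 0.722 m:
(0.419/0.722)² = 0.3368, so 1190 × 0.3368 = 400.8 μGy/h.
Stay time = 163 μGy ÷ 400.8 μGy/h = 0.4067 h = 24.40 min.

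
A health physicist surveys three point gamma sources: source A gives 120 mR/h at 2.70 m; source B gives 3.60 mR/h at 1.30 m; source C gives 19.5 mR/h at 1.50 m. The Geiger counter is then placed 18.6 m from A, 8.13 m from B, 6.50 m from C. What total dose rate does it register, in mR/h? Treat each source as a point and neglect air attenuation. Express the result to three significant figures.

3.66 mR/h

Each source contributes Iᵢ·(dᵢ/rᵢ)²; contributions add.
A: 120 × (2.70/18.6)² = 2.529 mR/h
B: 3.60 × (1.30/8.13)² = 0.09205 mR/h
C: 19.5 × (1.50/6.50)² = 1.038 mR/h
Total = 2.529 + 0.09205 + 1.038 = 3.659 mR/h.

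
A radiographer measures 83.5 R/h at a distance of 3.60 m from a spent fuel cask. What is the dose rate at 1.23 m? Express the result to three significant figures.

715 R/h

Since intensity falls as 1/r², the rate at 1.23 m is
83.5 × (3.60/1.23)² = 83.5 × 8.566 = 715.3 R/h.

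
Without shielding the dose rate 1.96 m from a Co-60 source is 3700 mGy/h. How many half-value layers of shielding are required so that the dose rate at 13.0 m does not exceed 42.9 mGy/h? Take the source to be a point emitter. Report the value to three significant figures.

At 13.0 m, distance alone gives 3700 × (1.96/13.0)² = 3700 × 0.02273 = 84.10 mGy/h.
Further attenuation needed: 84.10/42.9 = 1.960.
n = log₂(1.960) = 0.9709 half-value layers.

0.971 half-value layers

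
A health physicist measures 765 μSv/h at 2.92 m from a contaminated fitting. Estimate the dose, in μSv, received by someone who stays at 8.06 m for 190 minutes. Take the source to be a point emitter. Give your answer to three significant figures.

318 μSv

Intensity scales as (d₁/d₂)², so rate at 8.06 m:
765 × (2.92/8.06)² = 765 × 0.1312 = 100.4 μSv/h.
Dose = rate × time = 100.4 μSv/h × 3.167 h = 318.0 μSv.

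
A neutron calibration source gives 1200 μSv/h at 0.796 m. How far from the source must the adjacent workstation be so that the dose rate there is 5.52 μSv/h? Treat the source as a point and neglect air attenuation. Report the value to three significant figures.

11.7 m

Using I₁d₁² = I₂d₂², d₂ = d₁·√(I₁/I₂).
I₁/I₂ = 1200/5.52 = 217.4, so d₂ = 0.796 × √217.4 = 11.74 m.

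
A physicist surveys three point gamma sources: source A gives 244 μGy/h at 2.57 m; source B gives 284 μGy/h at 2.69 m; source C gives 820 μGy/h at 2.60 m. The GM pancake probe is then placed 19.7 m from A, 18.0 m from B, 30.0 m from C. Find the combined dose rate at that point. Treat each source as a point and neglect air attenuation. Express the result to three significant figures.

16.7 μGy/h

By superposition, sum each source's inverse-square contribution:
A: 244 × (2.57/19.7)² = 4.153 μGy/h
B: 284 × (2.69/18.0)² = 6.343 μGy/h
C: 820 × (2.60/30.0)² = 6.159 μGy/h
Total = 4.153 + 6.343 + 6.159 = 16.66 μGy/h.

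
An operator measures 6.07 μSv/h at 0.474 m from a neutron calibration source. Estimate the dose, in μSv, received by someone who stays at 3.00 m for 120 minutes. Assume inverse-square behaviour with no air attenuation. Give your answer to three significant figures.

0.303 μSv

Intensity scales as (d₁/d₂)², so rate at 3.00 m:
6.07 × (0.474/3.00)² = 6.07 × 0.02496 = 0.1515 μSv/h.
Dose = rate × time = 0.1515 μSv/h × 2.000 h = 0.3030 μSv.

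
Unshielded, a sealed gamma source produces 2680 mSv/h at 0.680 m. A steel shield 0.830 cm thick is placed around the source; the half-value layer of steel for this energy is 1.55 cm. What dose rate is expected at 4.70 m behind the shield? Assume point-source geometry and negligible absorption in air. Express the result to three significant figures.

Distance alone: (0.680/4.70)² = 0.02093, so 2680 × 0.02093 = 56.09 mSv/h.
Shield: 0.830/1.55 = 0.5355 half-value layers → attenuation 2^(−0.5355) = 0.6899.
Combined: 56.09 × 0.6899 = 38.70 mSv/h.

38.7 mSv/h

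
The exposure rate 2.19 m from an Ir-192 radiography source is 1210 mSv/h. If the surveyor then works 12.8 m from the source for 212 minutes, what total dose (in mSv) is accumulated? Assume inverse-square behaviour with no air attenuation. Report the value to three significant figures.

Applying the 1/r² law, rate at 12.8 m:
1210 × (2.19/12.8)² = 1210 × 0.02927 = 35.42 mSv/h.
Dose = rate × time = 35.42 mSv/h × 3.533 h = 125.1 mSv.

125 mSv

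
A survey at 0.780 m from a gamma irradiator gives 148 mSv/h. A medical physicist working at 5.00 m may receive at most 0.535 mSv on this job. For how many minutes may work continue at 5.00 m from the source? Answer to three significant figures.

8.91 min

Since intensity falls as 1/r², rate at 5.00 m:
(0.780/5.00)² = 0.02434, so 148 × 0.02434 = 3.602 mSv/h.
Stay time = 0.535 mSv ÷ 3.602 mSv/h = 0.1485 h = 8.910 min.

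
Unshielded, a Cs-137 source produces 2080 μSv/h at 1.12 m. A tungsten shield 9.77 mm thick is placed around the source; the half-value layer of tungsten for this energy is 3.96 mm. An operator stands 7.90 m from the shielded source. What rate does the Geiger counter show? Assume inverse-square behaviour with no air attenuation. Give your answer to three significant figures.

Distance alone: (1.12/7.90)² = 0.02010, so 2080 × 0.02010 = 41.81 μSv/h.
Shield: 9.77/3.96 = 2.467 half-value layers → attenuation 2^(−2.467) = 0.1809.
Combined: 41.81 × 0.1809 = 7.563 μSv/h.

7.56 μSv/h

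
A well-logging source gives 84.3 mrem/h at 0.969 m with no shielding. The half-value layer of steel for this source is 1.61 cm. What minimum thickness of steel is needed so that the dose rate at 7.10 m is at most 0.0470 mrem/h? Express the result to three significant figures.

8.15 cm

At 7.10 m, distance alone gives (0.969/7.10)² = 0.01863, so 84.3 × 0.01863 = 1.571 mrem/h.
Further attenuation needed: 1.571/0.0470 = 33.43.
n = log₂(33.43) = 5.063 half-value layers.
Thickness = 5.063 × 1.61 cm = 8.151 cm.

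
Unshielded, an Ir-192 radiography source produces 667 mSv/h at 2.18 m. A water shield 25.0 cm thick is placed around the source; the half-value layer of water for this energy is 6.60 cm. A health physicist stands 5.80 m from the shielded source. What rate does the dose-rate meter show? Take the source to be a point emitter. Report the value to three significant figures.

Distance alone: 667 × (2.18/5.80)² = 667 × 0.1413 = 94.25 mSv/h.
Shield: 25.0/6.60 = 3.788 half-value layers → attenuation 2^(−3.788) = 0.07239.
Combined: 94.25 × 0.07239 = 6.823 mSv/h.

6.82 mSv/h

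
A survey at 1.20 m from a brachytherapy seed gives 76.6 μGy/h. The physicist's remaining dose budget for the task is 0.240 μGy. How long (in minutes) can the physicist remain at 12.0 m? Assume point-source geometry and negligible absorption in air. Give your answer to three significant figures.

18.8 min

Applying the 1/r² law, rate at 12.0 m:
(1.20/12.0)² = 0.01000, so 76.6 × 0.01000 = 0.7660 μGy/h.
Stay time = 0.240 μGy ÷ 0.7660 μGy/h = 0.3133 h = 18.80 min.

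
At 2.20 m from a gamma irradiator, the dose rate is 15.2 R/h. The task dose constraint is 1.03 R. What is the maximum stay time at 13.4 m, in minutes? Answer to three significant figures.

151 min

By the inverse-square law, rate at 13.4 m:
(2.20/13.4)² = 0.02695, so 15.2 × 0.02695 = 0.4096 R/h.
Stay time = 1.03 R ÷ 0.4096 R/h = 2.515 h = 150.9 min.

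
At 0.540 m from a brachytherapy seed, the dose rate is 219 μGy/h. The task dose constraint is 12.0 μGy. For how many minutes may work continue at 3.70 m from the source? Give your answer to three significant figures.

154 min

Since intensity falls as 1/r², rate at 3.70 m:
219 × (0.540/3.70)² = 219 × 0.02130 = 4.665 μGy/h.
Stay time = 12.0 μGy ÷ 4.665 μGy/h = 2.572 h = 154.3 min.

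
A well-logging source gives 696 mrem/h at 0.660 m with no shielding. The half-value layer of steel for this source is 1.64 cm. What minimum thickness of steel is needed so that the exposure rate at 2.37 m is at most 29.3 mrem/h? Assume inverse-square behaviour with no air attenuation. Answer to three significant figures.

1.45 cm

At 2.37 m, distance alone gives (0.660/2.37)² = 0.07755, so 696 × 0.07755 = 53.97 mrem/h.
Further attenuation needed: 53.97/29.3 = 1.842.
n = log₂(1.842) = 0.8813 half-value layers.
Thickness = 0.8813 × 1.64 cm = 1.445 cm.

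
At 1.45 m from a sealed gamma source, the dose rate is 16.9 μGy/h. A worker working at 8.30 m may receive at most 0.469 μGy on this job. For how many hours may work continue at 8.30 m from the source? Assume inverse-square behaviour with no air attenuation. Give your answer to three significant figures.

Intensity scales as (d₁/d₂)², so rate at 8.30 m:
16.9 × (1.45/8.30)² = 16.9 × 0.03052 = 0.5158 μGy/h.
Stay time = 0.469 μGy ÷ 0.5158 μGy/h = 0.9093 h.

0.909 h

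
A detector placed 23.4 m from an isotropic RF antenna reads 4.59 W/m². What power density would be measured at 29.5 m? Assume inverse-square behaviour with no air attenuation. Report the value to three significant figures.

Since intensity falls as 1/r², scaling from 23.4 m to 29.5 m:
(23.4/29.5)² = 0.6292, so 4.59 × 0.6292 = 2.888 W/m².

2.89 W/m²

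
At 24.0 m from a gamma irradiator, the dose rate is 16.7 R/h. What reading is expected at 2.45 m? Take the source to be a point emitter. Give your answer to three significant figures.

1600 R/h

Intensity scales as (d₁/d₂)², so the rate at 2.45 m is
16.7 × (24.0/2.45)² = 16.7 × 95.96 = 1603 R/h.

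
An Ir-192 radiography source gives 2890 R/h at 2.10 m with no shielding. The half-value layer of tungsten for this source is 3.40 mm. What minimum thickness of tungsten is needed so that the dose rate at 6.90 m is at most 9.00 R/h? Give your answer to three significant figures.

At 6.90 m, distance alone gives 2890 × (2.10/6.90)² = 2890 × 0.09263 = 267.7 R/h.
Further attenuation needed: 267.7/9.00 = 29.74.
n = log₂(29.74) = 4.894 half-value layers.
Thickness = 4.894 × 3.40 mm = 16.64 mm.

16.6 mm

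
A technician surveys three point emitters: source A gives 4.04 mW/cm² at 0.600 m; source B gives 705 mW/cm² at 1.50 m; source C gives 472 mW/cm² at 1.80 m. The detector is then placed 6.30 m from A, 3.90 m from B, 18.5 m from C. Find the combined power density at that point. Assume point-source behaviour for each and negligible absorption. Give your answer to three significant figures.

Each source contributes Iᵢ·(dᵢ/rᵢ)²; contributions add.
A: 4.04 × (0.600/6.30)² = 0.03664 mW/cm²
B: 705 × (1.50/3.90)² = 104.3 mW/cm²
C: 472 × (1.80/18.5)² = 4.468 mW/cm²
Total = 0.03664 + 104.3 + 4.468 = 108.8 mW/cm².

109 mW/cm²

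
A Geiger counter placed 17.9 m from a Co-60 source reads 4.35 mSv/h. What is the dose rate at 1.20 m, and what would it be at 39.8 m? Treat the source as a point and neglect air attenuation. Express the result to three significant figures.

Intensity scales as (d₁/d₂)², so
At 1.20 m: 4.35 × (17.9/1.20)² = 4.35 × 222.5 = 967.9 mSv/h
At 39.8 m: 967.9 × (1.20/39.8)² = 967.9 × 0.0009091 = 0.8799 mSv/h.

968 mSv/h; 0.880 mSv/h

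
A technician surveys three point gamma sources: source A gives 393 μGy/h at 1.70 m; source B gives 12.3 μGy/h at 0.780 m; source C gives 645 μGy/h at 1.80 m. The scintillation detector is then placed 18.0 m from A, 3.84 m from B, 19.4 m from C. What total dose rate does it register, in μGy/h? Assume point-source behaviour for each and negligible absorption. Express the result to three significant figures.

9.57 μGy/h

By superposition, sum each source's inverse-square contribution:
A: 393 × (1.70/18.0)² = 3.505 μGy/h
B: 12.3 × (0.780/3.84)² = 0.5075 μGy/h
C: 645 × (1.80/19.4)² = 5.553 μGy/h
Total = 3.505 + 0.5075 + 5.553 = 9.566 μGy/h.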